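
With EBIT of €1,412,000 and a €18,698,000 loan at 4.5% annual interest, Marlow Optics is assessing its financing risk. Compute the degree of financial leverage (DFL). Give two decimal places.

Annual interest charges come to €841,410.00.
Degree of financial leverage = EBIT / (EBIT − interest) = €1,412,000 / €570,590.00 = 2.4746.

2.47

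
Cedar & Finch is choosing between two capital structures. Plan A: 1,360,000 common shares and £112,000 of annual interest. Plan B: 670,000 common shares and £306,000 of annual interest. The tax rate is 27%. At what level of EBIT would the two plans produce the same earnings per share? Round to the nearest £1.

Set EPS_A = EPS_B: (EBIT − £112,000)(1 − 0.27) ÷ 1,360,000 = (EBIT − £306,000)(1 − 0.27) ÷ 670,000.
The (1 − t) factor cancels: (EBIT − 112,000) × 670,000 = (EBIT − 306,000) × 1,360,000.
EBIT × (1,360,000 − 670,000) = 306,000 × 1,360,000 − 112,000 × 670,000 = 341,120,000,000, so EBIT = 341,120,000,000 ÷ 690,000 = 494,376.81.

£494,377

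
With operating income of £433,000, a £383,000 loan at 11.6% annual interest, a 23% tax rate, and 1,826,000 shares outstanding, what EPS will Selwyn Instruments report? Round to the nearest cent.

Interest = £44,428.00, so EBT = £433,000 − £44,428.00 = £388,572.00.
Net income = £388,572.00 × (1 − 0.23) = £299,200.44.
Per share: £299,200.44 / 1,826,000 shares = £0.16.

£0.16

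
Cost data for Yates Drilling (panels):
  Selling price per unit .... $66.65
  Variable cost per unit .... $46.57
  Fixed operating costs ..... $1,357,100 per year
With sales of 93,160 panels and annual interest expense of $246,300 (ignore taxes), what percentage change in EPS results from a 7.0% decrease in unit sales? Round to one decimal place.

-49.0%

Contribution at this volume is 93,160 × $20.08 = $1,870,652.80.
Operating income = contribution − fixed costs = $1,870,652.80 − $1,357,100 = $513,552.80.
Interest = $246,300.00, so EBIT − I = $267,252.80.
DCL = total CM / (EBIT − I) = $1,870,652.80 / $267,252.80 = 6.9996.
EPS therefore changes by 6.9996 × (-7.0%) = -49.0%.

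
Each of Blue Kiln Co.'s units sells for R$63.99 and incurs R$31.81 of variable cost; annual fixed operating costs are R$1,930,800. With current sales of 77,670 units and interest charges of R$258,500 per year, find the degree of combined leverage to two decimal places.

8.06

At 77,670 units, contribution = 77,670 × R$32.18 = R$2,499,420.60.
Subtracting fixed costs: EBIT = R$2,499,420.60 − R$1,930,800 = R$568,620.60. Interest = R$258,500.00.
DOL = R$2,499,420.60 ÷ R$568,620.60 = 4.3956; DFL = R$568,620.60 ÷ R$310,120.60 = 1.8335.
Combined leverage = 4.3956 × 1.8335 = 8.0593.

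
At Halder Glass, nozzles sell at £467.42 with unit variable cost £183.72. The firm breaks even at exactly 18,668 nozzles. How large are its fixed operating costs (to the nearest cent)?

Contribution margin per unit = £467.42 − £183.72 = £283.70.
Since BE = FC / CM, FC = 18,668 × £283.70 = £5,296,111.60.

£5,296,111.60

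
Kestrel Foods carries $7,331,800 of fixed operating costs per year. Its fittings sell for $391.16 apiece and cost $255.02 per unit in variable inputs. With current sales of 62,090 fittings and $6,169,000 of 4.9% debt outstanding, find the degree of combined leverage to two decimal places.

At 62,090 units, contribution = 62,090 × $136.14 = $8,452,932.60.
Operating income = contribution − fixed costs = $8,452,932.60 − $7,331,800 = $1,121,132.60. Interest = $302,281.00.
DOL = $8,452,932.60 ÷ $1,121,132.60 = 7.5396; DFL = $1,121,132.60 ÷ $818,851.60 = 1.3692.
DCL = DOL × DFL = 7.5396 × 1.3692 = 10.3232.

10.32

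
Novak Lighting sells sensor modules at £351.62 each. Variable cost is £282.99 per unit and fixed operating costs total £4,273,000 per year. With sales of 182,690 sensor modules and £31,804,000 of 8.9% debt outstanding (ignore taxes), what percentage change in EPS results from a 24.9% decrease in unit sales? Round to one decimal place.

Contribution at this volume is 182,690 × £68.63 = £12,538,014.70.
EBIT = £12,538,014.70 − £4,273,000 = £8,265,014.70.
Interest = £2,830,556.00, so EBIT − I = £5,434,458.70.
Degree of combined leverage = contribution ÷ (EBIT − I) = £12,538,014.70 ÷ £5,434,458.70 = 2.3071.
%ΔEPS = DCL × %ΔSales = 2.3071 × -24.9% = -57.4%.

-57.4%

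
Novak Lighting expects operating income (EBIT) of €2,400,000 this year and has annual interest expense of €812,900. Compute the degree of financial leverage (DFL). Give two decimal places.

Annual interest charges come to €812,900.00.
DFL = EBIT ÷ (EBIT − I) = €2,400,000 ÷ (€2,400,000 − €812,900.00) = €2,400,000 ÷ €1,587,100.00 = 1.5122.

1.51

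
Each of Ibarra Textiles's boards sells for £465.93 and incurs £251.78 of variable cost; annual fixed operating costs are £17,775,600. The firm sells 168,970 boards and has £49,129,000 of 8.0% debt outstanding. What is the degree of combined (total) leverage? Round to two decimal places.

Total contribution margin = 168,970 × £214.15 = £36,184,925.50.
Operating income = contribution − fixed costs = £36,184,925.50 − £17,775,600 = £18,409,325.50. Interest = £3,930,320.00, so EBIT − I = £14,479,005.50.
DCL = contribution ÷ (EBIT − I) = £36,184,925.50 ÷ £14,479,005.50 = 2.4991.

2.50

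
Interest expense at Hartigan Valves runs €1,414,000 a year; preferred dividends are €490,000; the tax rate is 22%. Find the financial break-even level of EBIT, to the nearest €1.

Preferred dividends are paid after tax, so their pre-tax equivalent is €490,000 ÷ (1 − 0.22) = €628,205.13.
Financial break-even EBIT = interest + D_p ÷ (1 − t) = €1,414,000 + €628,205.13 = €2,042,205.13.

€2,042,205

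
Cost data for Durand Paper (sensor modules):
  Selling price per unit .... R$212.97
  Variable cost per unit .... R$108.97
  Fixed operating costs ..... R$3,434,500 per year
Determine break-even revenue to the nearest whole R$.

R$7,033,129

Contribution margin per unit = R$212.97 − R$108.97 = R$104.00, a CM ratio of R$104.00 ÷ R$212.97 = 0.4883.
Break-even revenue = fixed costs × price ÷ CM = R$3,434,500 × R$212.97 ÷ R$104.00 = R$7,033,129.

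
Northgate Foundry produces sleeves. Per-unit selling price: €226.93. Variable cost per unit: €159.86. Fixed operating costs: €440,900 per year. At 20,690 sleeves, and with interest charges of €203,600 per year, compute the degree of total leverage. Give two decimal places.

1.87

Total contribution margin = 20,690 × €67.07 = €1,387,678.30.
Operating income = contribution − fixed costs = €1,387,678.30 − €440,900 = €946,778.30. Interest = €203,600.00, so EBIT − I = €743,178.30.
Degree of total leverage = total CM / (EBIT − interest) = €1,387,678.30 / €743,178.30 = 1.8672.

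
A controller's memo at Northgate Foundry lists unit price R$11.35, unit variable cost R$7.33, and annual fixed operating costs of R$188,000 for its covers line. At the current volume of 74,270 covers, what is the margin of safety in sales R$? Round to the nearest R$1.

R$312,168

Contribution margin per unit = R$11.35 − R$7.33 = R$4.02. Break-even units = R$188,000 ÷ R$4.02 = 46,766.17; break-even revenue = 46,766.17 × R$11.35 = R$530,796.02.
Actual sales revenue = 74,270 × R$11.35 = R$842,964.50.
Margin of safety = R$842,964.50 − R$530,796.02 = R$312,168.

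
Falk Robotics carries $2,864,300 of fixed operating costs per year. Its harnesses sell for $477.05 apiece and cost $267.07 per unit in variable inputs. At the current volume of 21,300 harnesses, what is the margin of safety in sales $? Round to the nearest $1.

$3,653,810

Unit CM = price − variable cost = $477.05 − $267.07 = $209.98. Break-even units = $2,864,300 ÷ $209.98 = 13,640.82; break-even revenue = 13,640.82 × $477.05 = $6,507,354.58.
Actual sales revenue = 21,300 × $477.05 = $10,161,165.00.
Margin of safety = $10,161,165.00 − $6,507,354.58 = $3,653,810.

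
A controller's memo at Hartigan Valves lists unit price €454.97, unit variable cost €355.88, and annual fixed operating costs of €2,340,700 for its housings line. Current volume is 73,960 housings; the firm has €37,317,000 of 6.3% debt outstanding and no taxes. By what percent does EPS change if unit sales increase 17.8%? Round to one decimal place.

+49.5%

At 73,960 units, contribution = 73,960 × €99.09 = €7,328,696.40.
Subtracting fixed costs: EBIT = €7,328,696.40 − €2,340,700 = €4,987,996.40.
After interest of €2,350,971.00, pre-tax earnings = €2,637,025.40.
DCL = total CM / (EBIT − I) = €7,328,696.40 / €2,637,025.40 = 2.7792.
EPS therefore changes by 2.7792 × (+17.8%) = +49.5%.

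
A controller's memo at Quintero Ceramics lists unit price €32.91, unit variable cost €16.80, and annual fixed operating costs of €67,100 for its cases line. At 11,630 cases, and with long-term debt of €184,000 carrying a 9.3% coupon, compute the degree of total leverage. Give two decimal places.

Contribution at this volume is 11,630 × €16.11 = €187,359.30.
EBIT = €187,359.30 − €67,100 = €120,259.30. Interest = €17,112.00.
DOL = €187,359.30 ÷ €120,259.30 = 1.5580; DFL = €120,259.30 ÷ €103,147.30 = 1.1659.
Combined leverage = 1.5580 × 1.1659 = 1.8165.

1.82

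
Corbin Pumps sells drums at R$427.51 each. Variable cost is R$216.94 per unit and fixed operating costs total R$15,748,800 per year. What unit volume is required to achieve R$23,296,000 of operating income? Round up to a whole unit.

Unit CM = price − variable cost = R$427.51 − R$216.94 = R$210.57.
Units = (FC + target) / CM = (R$15,748,800 + R$23,296,000) / R$210.57 = 185,424.32, so 185,425 drums.

185,425 drums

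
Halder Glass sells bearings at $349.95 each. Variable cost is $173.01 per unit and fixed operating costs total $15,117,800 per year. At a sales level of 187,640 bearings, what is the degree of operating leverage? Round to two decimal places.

Contribution at this volume is 187,640 × $176.94 = $33,201,021.60.
EBIT = $33,201,021.60 − $15,117,800 = $18,083,221.60.
So DOL = total CM / EBIT = $33,201,021.60 / $18,083,221.60 = 1.8360.

1.84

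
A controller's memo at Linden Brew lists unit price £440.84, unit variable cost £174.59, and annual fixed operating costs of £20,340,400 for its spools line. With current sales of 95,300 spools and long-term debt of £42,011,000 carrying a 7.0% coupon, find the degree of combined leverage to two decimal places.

12.13

Total contribution margin = 95,300 × £266.25 = £25,373,625.00.
Subtracting fixed costs: EBIT = £25,373,625.00 − £20,340,400 = £5,033,225.00. Interest = £2,940,770.00, so EBIT − I = £2,092,455.00.
DCL = contribution ÷ (EBIT − I) = £25,373,625.00 ÷ £2,092,455.00 = 12.1262.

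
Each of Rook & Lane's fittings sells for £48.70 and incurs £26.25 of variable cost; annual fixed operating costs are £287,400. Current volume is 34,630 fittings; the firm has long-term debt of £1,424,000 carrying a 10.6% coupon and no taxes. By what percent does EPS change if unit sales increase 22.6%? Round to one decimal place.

+51.8%

At 34,630 units, contribution = 34,630 × £22.45 = £777,443.50.
EBIT = £777,443.50 − £287,400 = £490,043.50.
Interest = £150,944.00, so EBIT − I = £339,099.50.
Degree of combined leverage = contribution ÷ (EBIT − I) = £777,443.50 ÷ £339,099.50 = 2.2927.
EPS therefore changes by 2.2927 × (+22.6%) = +51.8%.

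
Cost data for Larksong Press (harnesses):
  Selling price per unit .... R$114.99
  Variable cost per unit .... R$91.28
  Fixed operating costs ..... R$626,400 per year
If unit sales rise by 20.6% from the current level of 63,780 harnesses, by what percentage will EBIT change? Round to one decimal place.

Contribution at this volume is 63,780 × R$23.71 = R$1,512,223.80.
EBIT = R$1,512,223.80 − R$626,400 = R$885,823.80.
DOL = contribution ÷ EBIT = R$1,512,223.80 ÷ R$885,823.80 = 1.7071.
Operating income changes by 1.7071 × +20.6% = +35.2%.

+35.2%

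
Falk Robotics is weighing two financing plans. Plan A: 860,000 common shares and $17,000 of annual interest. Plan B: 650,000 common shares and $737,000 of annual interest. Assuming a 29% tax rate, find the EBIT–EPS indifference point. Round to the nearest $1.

$2,965,571

Set EPS_A = EPS_B: (EBIT − $17,000)(1 − 0.29) ÷ 860,000 = (EBIT − $737,000)(1 − 0.29) ÷ 650,000.
Cancelling (1 − t) and cross-multiplying: 650,000·(EBIT − 17,000) = 860,000·(EBIT − 737,000).
EBIT × (860,000 − 650,000) = 737,000 × 860,000 − 17,000 × 650,000 = 622,770,000,000, so EBIT = 622,770,000,000 ÷ 210,000 = 2,965,571.43.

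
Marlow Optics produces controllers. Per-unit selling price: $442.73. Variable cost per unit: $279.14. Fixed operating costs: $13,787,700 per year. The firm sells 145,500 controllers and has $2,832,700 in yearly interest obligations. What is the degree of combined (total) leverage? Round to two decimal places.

Total contribution margin = 145,500 × $163.59 = $23,802,345.00.
Subtracting fixed costs: EBIT = $23,802,345.00 − $13,787,700 = $10,014,645.00. Interest = $2,832,700.00, so EBIT − I = $7,181,945.00.
Degree of total leverage = total CM / (EBIT − interest) = $23,802,345.00 / $7,181,945.00 = 3.3142.

3.31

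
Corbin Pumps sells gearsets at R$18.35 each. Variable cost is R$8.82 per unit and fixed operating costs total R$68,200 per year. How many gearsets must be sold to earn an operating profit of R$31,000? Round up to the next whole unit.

10,410 gearsets

Each unit contributes R$18.35 − R$8.82 = R$9.53.
Required volume = (fixed costs + target profit) ÷ CM = (R$68,200 + R$31,000) ÷ R$9.53 = 10,409.23, so 10,410 gearsets.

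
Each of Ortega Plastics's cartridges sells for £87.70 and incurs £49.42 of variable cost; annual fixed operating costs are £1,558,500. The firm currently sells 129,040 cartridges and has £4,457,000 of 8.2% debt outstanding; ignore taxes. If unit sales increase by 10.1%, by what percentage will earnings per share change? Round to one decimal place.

Contribution at this volume is 129,040 × £38.28 = £4,939,651.20.
Subtracting fixed costs: EBIT = £4,939,651.20 − £1,558,500 = £3,381,151.20.
After interest of £365,474.00, pre-tax earnings = £3,015,677.20.
Degree of combined leverage = contribution ÷ (EBIT − I) = £4,939,651.20 ÷ £3,015,677.20 = 1.6380.
EPS therefore changes by 1.6380 × (+10.1%) = +16.5%.

+16.5%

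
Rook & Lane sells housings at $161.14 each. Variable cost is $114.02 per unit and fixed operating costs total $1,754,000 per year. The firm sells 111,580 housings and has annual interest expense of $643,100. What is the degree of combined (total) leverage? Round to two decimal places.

Contribution at this volume is 111,580 × $47.12 = $5,257,649.60.
Operating income = contribution − fixed costs = $5,257,649.60 − $1,754,000 = $3,503,649.60. Interest = $643,100.00, so EBIT − I = $2,860,549.60.
DCL = contribution ÷ (EBIT − I) = $5,257,649.60 ÷ $2,860,549.60 = 1.8380.

1.84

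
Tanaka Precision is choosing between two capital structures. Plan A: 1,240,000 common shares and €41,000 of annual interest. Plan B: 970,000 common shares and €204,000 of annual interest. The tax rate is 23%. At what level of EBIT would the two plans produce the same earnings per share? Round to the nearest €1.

At indifference, (EBIT − 41,000)(1 − t)/1,240,000 = (EBIT − 204,000)(1 − t)/970,000.
Cancelling (1 − t) and cross-multiplying: 970,000·(EBIT − 41,000) = 1,240,000·(EBIT − 204,000).
Solving, EBIT = (204,000·1,240,000 − 41,000·970,000) / (1,240,000 − 970,000) = 213,190,000,000 / 270,000 = 789,592.59.

€789,593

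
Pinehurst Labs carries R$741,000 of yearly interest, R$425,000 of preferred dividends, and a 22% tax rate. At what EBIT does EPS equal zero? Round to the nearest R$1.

Grossing the preferred dividend up to pre-tax terms: R$425,000 / (1 − 0.22) = R$544,871.79.
EPS = 0 when EBIT covers interest plus the pre-tax preferred burden: R$741,000 + R$544,871.79 = R$1,285,871.79.

R$1,285,872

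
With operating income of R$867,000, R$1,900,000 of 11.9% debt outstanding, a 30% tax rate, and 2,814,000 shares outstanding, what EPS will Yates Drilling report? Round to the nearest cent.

Interest = R$226,100.00, so EBT = R$867,000 − R$226,100.00 = R$640,900.00.
Net income = R$640,900.00 × (1 − 0.30) = R$448,630.00.
EPS = R$448,630.00 ÷ 2,814,000 = R$0.16.

R$0.16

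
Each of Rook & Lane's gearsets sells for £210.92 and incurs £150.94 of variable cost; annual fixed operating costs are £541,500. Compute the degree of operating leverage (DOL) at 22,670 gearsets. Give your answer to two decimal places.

1.66

At 22,670 units, contribution = 22,670 × £59.98 = £1,359,746.60.
EBIT = £1,359,746.60 − £541,500 = £818,246.60.
Degree of operating leverage = £1,359,746.60 / £818,246.60 = 1.6618.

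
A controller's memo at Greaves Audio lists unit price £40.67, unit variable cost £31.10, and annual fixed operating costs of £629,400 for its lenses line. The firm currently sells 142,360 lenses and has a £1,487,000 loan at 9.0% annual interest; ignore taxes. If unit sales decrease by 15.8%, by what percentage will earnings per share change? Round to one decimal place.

-35.9%

Contribution at this volume is 142,360 × £9.57 = £1,362,385.20.
Operating income = contribution − fixed costs = £1,362,385.20 − £629,400 = £732,985.20.
Interest = £133,830.00, so EBIT − I = £599,155.20.
DCL = total CM / (EBIT − I) = £1,362,385.20 / £599,155.20 = 2.2738.
EPS therefore changes by 2.2738 × (-15.8%) = -35.9%.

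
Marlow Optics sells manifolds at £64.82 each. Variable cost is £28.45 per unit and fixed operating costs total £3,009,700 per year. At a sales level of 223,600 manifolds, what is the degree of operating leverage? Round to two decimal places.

Contribution at this volume is 223,600 × £36.37 = £8,132,332.00.
Subtracting fixed costs: EBIT = £8,132,332.00 − £3,009,700 = £5,122,632.00.
DOL = contribution ÷ EBIT = £8,132,332.00 ÷ £5,122,632.00 = 1.5875.

1.59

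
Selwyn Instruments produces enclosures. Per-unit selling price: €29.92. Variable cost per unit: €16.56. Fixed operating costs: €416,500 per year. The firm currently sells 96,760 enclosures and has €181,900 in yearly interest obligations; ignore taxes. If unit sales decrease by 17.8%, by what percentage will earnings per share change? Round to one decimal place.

Total contribution margin = 96,760 × €13.36 = €1,292,713.60.
Operating income = contribution − fixed costs = €1,292,713.60 − €416,500 = €876,213.60.
After interest of €181,900.00, pre-tax earnings = €694,313.60.
DCL = total CM / (EBIT − I) = €1,292,713.60 / €694,313.60 = 1.8619.
EPS therefore changes by 1.8619 × (-17.8%) = -33.1%.

-33.1%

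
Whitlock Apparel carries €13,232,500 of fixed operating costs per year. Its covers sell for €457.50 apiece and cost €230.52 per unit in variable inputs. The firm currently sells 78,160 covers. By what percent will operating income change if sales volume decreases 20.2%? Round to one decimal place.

-79.5%

Contribution at this volume is 78,160 × €226.98 = €17,740,756.80.
EBIT = €17,740,756.80 − €13,232,500 = €4,508,256.80.
Degree of operating leverage = €17,740,756.80 / €4,508,256.80 = 3.9352.
%ΔEBIT = DOL × %ΔSales = 3.9352 × -20.2% = -79.5%.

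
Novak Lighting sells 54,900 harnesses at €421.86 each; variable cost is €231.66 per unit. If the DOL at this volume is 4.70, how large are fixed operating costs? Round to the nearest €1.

€8,220,282

Total contribution margin = 54,900 × €190.20 = €10,441,980.00.
Since DOL = CM ÷ EBIT, EBIT = €10,441,980.00 ÷ 4.70 = €2,221,697.87.
Fixed costs = CM − EBIT = €10,441,980.00 − €2,221,697.87 = €8,220,282.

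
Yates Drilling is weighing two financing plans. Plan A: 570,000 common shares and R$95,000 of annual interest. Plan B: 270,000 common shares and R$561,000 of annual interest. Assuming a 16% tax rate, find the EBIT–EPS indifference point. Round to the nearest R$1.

R$980,400

Set EPS_A = EPS_B: (EBIT − R$95,000)(1 − 0.16) ÷ 570,000 = (EBIT − R$561,000)(1 − 0.16) ÷ 270,000.
Cancelling (1 − t) and cross-multiplying: 270,000·(EBIT − 95,000) = 570,000·(EBIT − 561,000).
Solving, EBIT = (561,000·570,000 − 95,000·270,000) / (570,000 − 270,000) = 294,120,000,000 / 300,000 = 980,400.00.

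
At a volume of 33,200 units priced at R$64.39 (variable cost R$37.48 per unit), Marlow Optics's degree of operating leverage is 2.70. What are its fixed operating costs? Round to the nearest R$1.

Total contribution margin = 33,200 × R$26.91 = R$893,412.00.
Since DOL = CM ÷ EBIT, EBIT = R$893,412.00 ÷ 2.70 = R$330,893.33.
And FC = contribution − EBIT = R$893,412.00 − R$330,893.33 = R$562,519.

R$562,519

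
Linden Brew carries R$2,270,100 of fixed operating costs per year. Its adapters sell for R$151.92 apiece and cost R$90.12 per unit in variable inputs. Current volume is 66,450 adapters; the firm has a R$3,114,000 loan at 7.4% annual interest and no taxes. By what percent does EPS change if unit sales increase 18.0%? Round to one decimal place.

+46.0%

Contribution at this volume is 66,450 × R$61.80 = R$4,106,610.00.
EBIT = R$4,106,610.00 − R$2,270,100 = R$1,836,510.00.
Interest = R$230,436.00, so EBIT − I = R$1,606,074.00.
DCL = total CM / (EBIT − I) = R$4,106,610.00 / R$1,606,074.00 = 2.5569.
EPS therefore changes by 2.5569 × (+18.0%) = +46.0%.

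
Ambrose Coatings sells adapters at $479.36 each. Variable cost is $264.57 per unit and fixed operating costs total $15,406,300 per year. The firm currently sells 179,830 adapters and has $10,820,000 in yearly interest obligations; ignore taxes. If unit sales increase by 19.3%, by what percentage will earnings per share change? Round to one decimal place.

At 179,830 units, contribution = 179,830 × $214.79 = $38,625,685.70.
Operating income = contribution − fixed costs = $38,625,685.70 − $15,406,300 = $23,219,385.70.
After interest of $10,820,000.00, pre-tax earnings = $12,399,385.70.
Degree of combined leverage = contribution ÷ (EBIT − I) = $38,625,685.70 ÷ $12,399,385.70 = 3.1151.
%ΔEPS = DCL × %ΔSales = 3.1151 × +19.3% = +60.1%.

+60.1%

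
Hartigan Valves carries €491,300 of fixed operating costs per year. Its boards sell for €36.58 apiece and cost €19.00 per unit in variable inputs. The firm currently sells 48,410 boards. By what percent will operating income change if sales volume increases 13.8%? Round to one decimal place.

Total contribution margin = 48,410 × €17.58 = €851,047.80.
Operating income = contribution − fixed costs = €851,047.80 − €491,300 = €359,747.80.
Degree of operating leverage = €851,047.80 / €359,747.80 = 2.3657.
Operating income changes by 2.3657 × +13.8% = +32.6%.

+32.6%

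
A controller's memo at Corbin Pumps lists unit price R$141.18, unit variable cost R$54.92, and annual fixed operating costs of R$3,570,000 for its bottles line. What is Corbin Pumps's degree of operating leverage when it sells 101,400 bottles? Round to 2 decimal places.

1.69

Total contribution margin = 101,400 × R$86.26 = R$8,746,764.00.
Subtracting fixed costs: EBIT = R$8,746,764.00 − R$3,570,000 = R$5,176,764.00.
DOL = contribution ÷ EBIT = R$8,746,764.00 ÷ R$5,176,764.00 = 1.6896.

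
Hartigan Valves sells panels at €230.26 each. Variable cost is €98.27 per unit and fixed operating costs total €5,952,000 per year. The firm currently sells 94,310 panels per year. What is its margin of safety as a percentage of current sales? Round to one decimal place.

Unit CM = price − variable cost = €230.26 − €98.27 = €131.99. Break-even units = €5,952,000 ÷ €131.99 = 45,094.33; break-even revenue = 45,094.33 × €230.26 = €10,383,419.35.
Actual sales revenue = 94,310 × €230.26 = €21,715,820.60.
Margin of safety = (€21,715,820.60 − €10,383,419.35) ÷ €21,715,820.60 = 52.2%.

52.2%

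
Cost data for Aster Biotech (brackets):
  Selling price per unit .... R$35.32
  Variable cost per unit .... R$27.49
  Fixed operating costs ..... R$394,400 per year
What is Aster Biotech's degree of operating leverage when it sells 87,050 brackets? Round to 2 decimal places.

2.37

Contribution at this volume is 87,050 × R$7.83 = R$681,601.50.
Operating income = contribution − fixed costs = R$681,601.50 − R$394,400 = R$287,201.50.
DOL = contribution ÷ EBIT = R$681,601.50 ÷ R$287,201.50 = 2.3733.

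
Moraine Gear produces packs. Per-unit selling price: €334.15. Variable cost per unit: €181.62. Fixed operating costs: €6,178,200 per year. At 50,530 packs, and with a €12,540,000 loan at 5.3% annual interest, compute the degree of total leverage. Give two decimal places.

Contribution at this volume is 50,530 × €152.53 = €7,707,340.90.
Subtracting fixed costs: EBIT = €7,707,340.90 − €6,178,200 = €1,529,140.90. Interest = €664,620.00, so EBIT − I = €864,520.90.
DCL = contribution ÷ (EBIT − I) = €7,707,340.90 ÷ €864,520.90 = 8.9152.

8.92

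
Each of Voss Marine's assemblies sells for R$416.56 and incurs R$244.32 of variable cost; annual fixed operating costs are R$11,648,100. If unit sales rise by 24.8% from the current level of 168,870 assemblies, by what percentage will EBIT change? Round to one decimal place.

At 168,870 units, contribution = 168,870 × R$172.24 = R$29,086,168.80.
Subtracting fixed costs: EBIT = R$29,086,168.80 − R$11,648,100 = R$17,438,068.80.
So DOL = total CM / EBIT = R$29,086,168.80 / R$17,438,068.80 = 1.6680.
Operating income changes by 1.6680 × +24.8% = +41.4%.

+41.4%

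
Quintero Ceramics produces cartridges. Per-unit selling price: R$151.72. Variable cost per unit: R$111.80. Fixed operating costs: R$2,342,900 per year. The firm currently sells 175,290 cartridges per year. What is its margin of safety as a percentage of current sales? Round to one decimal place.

66.5%

Contribution margin per unit = R$151.72 − R$111.80 = R$39.92. Break-even units = R$2,342,900 ÷ R$39.92 = 58,689.88; break-even revenue = 58,689.88 × R$151.72 = R$8,904,428.56.
Actual sales revenue = 175,290 × R$151.72 = R$26,594,998.80.
Margin of safety = (R$26,594,998.80 − R$8,904,428.56) ÷ R$26,594,998.80 = 66.5%.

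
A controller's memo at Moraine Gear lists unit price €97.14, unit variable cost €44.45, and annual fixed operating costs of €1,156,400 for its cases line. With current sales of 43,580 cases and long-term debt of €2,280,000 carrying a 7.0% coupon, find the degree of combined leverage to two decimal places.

At 43,580 units, contribution = 43,580 × €52.69 = €2,296,230.20.
EBIT = €2,296,230.20 − €1,156,400 = €1,139,830.20. Interest = €159,600.00, so EBIT − I = €980,230.20.
Degree of total leverage = total CM / (EBIT − interest) = €2,296,230.20 / €980,230.20 = 2.3425.

2.34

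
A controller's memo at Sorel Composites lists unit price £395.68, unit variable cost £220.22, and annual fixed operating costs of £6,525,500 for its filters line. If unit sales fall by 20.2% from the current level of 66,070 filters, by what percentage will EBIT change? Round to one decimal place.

-46.2%

Total contribution margin = 66,070 × £175.46 = £11,592,642.20.
Operating income = contribution − fixed costs = £11,592,642.20 − £6,525,500 = £5,067,142.20.
Degree of operating leverage = £11,592,642.20 / £5,067,142.20 = 2.2878.
Operating income changes by 2.2878 × -20.2% = -46.2%.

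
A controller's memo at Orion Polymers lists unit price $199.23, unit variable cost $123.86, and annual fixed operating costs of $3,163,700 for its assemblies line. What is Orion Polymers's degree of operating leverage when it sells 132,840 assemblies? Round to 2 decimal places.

1.46

Total contribution margin = 132,840 × $75.37 = $10,012,150.80.
EBIT = $10,012,150.80 − $3,163,700 = $6,848,450.80.
DOL = contribution ÷ EBIT = $10,012,150.80 ÷ $6,848,450.80 = 1.4620.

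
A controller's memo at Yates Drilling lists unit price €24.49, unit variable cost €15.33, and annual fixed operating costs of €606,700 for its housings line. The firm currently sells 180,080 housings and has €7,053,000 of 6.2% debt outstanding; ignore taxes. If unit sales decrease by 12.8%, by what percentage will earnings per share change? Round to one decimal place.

-34.9%

Total contribution margin = 180,080 × €9.16 = €1,649,532.80.
Operating income = contribution − fixed costs = €1,649,532.80 − €606,700 = €1,042,832.80.
After interest of €437,286.00, pre-tax earnings = €605,546.80.
DCL = total CM / (EBIT − I) = €1,649,532.80 / €605,546.80 = 2.7240.
EPS therefore changes by 2.7240 × (-12.8%) = -34.9%.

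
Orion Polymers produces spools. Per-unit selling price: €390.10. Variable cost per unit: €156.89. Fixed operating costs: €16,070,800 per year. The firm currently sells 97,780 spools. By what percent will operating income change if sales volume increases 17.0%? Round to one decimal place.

+57.6%

Total contribution margin = 97,780 × €233.21 = €22,803,273.80.
Subtracting fixed costs: EBIT = €22,803,273.80 − €16,070,800 = €6,732,473.80.
So DOL = total CM / EBIT = €22,803,273.80 / €6,732,473.80 = 3.3871.
So EBIT moves 3.3871 × (+17.0%) = +57.6%.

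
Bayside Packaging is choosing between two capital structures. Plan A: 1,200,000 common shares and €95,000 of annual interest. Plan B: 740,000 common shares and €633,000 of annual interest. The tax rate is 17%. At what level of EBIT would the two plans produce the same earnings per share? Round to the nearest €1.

At indifference, (EBIT − 95,000)(1 − t)/1,200,000 = (EBIT − 633,000)(1 − t)/740,000.
The (1 − t) factor cancels: (EBIT − 95,000) × 740,000 = (EBIT − 633,000) × 1,200,000.
Solving, EBIT = (633,000·1,200,000 − 95,000·740,000) / (1,200,000 − 740,000) = 689,300,000,000 / 460,000 = 1,498,478.26.

€1,498,478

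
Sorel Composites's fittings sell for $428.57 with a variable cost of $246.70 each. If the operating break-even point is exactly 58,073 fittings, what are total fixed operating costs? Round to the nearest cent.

$10,561,736.51

Contribution margin per unit = $428.57 − $246.70 = $181.87.
Since BE = FC / CM, FC = 58,073 × $181.87 = $10,561,736.51.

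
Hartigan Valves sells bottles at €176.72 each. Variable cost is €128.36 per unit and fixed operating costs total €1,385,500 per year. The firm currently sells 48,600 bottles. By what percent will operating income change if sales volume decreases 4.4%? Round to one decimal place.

Contribution at this volume is 48,600 × €48.36 = €2,350,296.00.
Subtracting fixed costs: EBIT = €2,350,296.00 − €1,385,500 = €964,796.00.
DOL = contribution ÷ EBIT = €2,350,296.00 ÷ €964,796.00 = 2.4361.
%ΔEBIT = DOL × %ΔSales = 2.4361 × -4.4% = -10.7%.

-10.7%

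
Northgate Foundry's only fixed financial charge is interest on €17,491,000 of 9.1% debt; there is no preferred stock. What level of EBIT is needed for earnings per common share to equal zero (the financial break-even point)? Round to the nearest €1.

€1,591,681

Annual interest = 9.1% × €17,491,000 = €1,591,681.00.
Without preferred stock the financial break-even is simply EBIT = interest = €1,591,681.00.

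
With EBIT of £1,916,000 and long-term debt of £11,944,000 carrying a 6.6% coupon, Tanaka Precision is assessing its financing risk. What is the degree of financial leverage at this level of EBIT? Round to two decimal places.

Interest = £788,304.00.
Degree of financial leverage = EBIT / (EBIT − interest) = £1,916,000 / £1,127,696.00 = 1.6990.

1.70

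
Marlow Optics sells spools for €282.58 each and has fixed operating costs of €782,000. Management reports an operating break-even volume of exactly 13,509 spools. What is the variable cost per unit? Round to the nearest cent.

Contribution per unit must be FC / Q = €782,000 / 13,509 = €57.8873.
Variable cost per unit = €282.58 − €57.8873 = €224.69.

€224.69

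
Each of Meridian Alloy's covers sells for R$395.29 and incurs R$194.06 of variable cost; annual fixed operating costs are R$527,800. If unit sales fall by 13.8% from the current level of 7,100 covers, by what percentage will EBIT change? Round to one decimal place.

-21.9%

Contribution at this volume is 7,100 × R$201.23 = R$1,428,733.00.
EBIT = R$1,428,733.00 − R$527,800 = R$900,933.00.
DOL = contribution ÷ EBIT = R$1,428,733.00 ÷ R$900,933.00 = 1.5858.
%ΔEBIT = DOL × %ΔSales = 1.5858 × -13.8% = -21.9%.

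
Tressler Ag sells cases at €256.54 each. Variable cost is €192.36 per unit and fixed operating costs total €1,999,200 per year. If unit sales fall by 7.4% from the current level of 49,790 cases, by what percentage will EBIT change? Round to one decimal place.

At 49,790 units, contribution = 49,790 × €64.18 = €3,195,522.20.
EBIT = €3,195,522.20 − €1,999,200 = €1,196,322.20.
Degree of operating leverage = €3,195,522.20 / €1,196,322.20 = 2.6711.
%ΔEBIT = DOL × %ΔSales = 2.6711 × -7.4% = -19.8%.

-19.8%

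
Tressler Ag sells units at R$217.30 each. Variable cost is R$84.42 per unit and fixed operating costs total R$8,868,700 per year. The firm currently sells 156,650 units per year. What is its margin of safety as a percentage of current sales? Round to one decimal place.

57.4%

Each unit contributes R$217.30 − R$84.42 = R$132.88. Break-even units = R$8,868,700 ÷ R$132.88 = 66,742.17; break-even revenue = 66,742.17 × R$217.30 = R$14,503,074.28.
Current sales = 156,650 × R$217.30 = R$34,040,045.00.
Margin of safety = (R$34,040,045.00 − R$14,503,074.28) ÷ R$34,040,045.00 = 57.4%.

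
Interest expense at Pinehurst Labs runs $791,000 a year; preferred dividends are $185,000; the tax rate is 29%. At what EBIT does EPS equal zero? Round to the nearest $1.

$1,051,563

Preferred dividends are paid after tax, so their pre-tax equivalent is $185,000 ÷ (1 − 0.29) = $260,563.38.
Financial break-even EBIT = interest + D_p ÷ (1 − t) = $791,000 + $260,563.38 = $1,051,563.38.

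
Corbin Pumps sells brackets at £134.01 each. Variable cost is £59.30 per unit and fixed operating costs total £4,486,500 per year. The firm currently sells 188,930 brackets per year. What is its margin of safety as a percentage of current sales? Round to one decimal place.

Contribution margin per unit = £134.01 − £59.30 = £74.71. Break-even units = £4,486,500 ÷ £74.71 = 60,052.20; break-even revenue = 60,052.20 × £134.01 = £8,047,595.57.
Actual sales revenue = 188,930 × £134.01 = £25,318,509.30.
Margin of safety = (£25,318,509.30 − £8,047,595.57) ÷ £25,318,509.30 = 68.2%.

68.2%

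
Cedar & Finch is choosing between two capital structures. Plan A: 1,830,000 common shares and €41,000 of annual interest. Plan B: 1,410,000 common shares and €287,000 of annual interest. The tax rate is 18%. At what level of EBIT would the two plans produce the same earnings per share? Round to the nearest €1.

At indifference, (EBIT − 41,000)(1 − t)/1,830,000 = (EBIT − 287,000)(1 − t)/1,410,000.
The (1 − t) factor cancels: (EBIT − 41,000) × 1,410,000 = (EBIT − 287,000) × 1,830,000.
EBIT × (1,830,000 − 1,410,000) = 287,000 × 1,830,000 − 41,000 × 1,410,000 = 467,400,000,000, so EBIT = 467,400,000,000 ÷ 420,000 = 1,112,857.14.

€1,112,857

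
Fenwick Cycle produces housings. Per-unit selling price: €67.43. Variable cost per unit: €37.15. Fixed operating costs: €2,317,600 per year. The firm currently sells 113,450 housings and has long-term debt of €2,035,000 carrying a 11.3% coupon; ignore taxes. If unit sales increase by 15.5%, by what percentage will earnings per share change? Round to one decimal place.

+60.0%

At 113,450 units, contribution = 113,450 × €30.28 = €3,435,266.00.
Operating income = contribution − fixed costs = €3,435,266.00 − €2,317,600 = €1,117,666.00.
Interest = €229,955.00, so EBIT − I = €887,711.00.
DCL = total CM / (EBIT − I) = €3,435,266.00 / €887,711.00 = 3.8698.
EPS therefore changes by 3.8698 × (+15.5%) = +60.0%.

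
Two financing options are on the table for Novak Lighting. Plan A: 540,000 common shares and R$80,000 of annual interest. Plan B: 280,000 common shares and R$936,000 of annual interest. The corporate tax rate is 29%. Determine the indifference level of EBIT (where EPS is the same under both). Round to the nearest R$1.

R$1,857,846

At indifference, (EBIT − 80,000)(1 − t)/540,000 = (EBIT − 936,000)(1 − t)/280,000.
The (1 − t) factor cancels: (EBIT − 80,000) × 280,000 = (EBIT − 936,000) × 540,000.
Solving, EBIT = (936,000·540,000 − 80,000·280,000) / (540,000 − 280,000) = 483,040,000,000 / 260,000 = 1,857,846.15.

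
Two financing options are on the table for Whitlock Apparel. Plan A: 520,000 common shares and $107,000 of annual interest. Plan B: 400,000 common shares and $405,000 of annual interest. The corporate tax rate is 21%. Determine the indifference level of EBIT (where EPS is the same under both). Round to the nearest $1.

At indifference, (EBIT − 107,000)(1 − t)/520,000 = (EBIT − 405,000)(1 − t)/400,000.
The (1 − t) factor cancels: (EBIT − 107,000) × 400,000 = (EBIT − 405,000) × 520,000.
Solving, EBIT = (405,000·520,000 − 107,000·400,000) / (520,000 − 400,000) = 167,800,000,000 / 120,000 = 1,398,333.33.

$1,398,333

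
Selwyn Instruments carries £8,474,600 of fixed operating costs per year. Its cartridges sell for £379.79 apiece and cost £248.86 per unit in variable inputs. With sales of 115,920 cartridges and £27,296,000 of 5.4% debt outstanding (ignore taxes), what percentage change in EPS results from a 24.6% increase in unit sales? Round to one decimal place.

+71.4%

Contribution at this volume is 115,920 × £130.93 = £15,177,405.60.
Operating income = contribution − fixed costs = £15,177,405.60 − £8,474,600 = £6,702,805.60.
Interest = £1,473,984.00, so EBIT − I = £5,228,821.60.
Degree of combined leverage = contribution ÷ (EBIT − I) = £15,177,405.60 ÷ £5,228,821.60 = 2.9026.
%ΔEPS = DCL × %ΔSales = 2.9026 × +24.6% = +71.4%.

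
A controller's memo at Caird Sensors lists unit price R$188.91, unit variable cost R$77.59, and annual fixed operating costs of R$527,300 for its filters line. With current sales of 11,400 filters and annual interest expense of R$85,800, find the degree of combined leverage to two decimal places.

Contribution at this volume is 11,400 × R$111.32 = R$1,269,048.00.
Operating income = contribution − fixed costs = R$1,269,048.00 − R$527,300 = R$741,748.00. Interest = R$85,800.00.
DOL = R$1,269,048.00 ÷ R$741,748.00 = 1.7109; DFL = R$741,748.00 ÷ R$655,948.00 = 1.1308.
Combined leverage = 1.7109 × 1.1308 = 1.9347.

1.93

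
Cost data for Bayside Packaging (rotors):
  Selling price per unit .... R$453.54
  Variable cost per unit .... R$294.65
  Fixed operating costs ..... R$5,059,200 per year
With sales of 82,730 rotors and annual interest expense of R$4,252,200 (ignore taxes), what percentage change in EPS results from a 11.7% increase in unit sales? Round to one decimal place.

+40.1%

At 82,730 units, contribution = 82,730 × R$158.89 = R$13,144,969.70.
Operating income = contribution − fixed costs = R$13,144,969.70 − R$5,059,200 = R$8,085,769.70.
After interest of R$4,252,200.00, pre-tax earnings = R$3,833,569.70.
DCL = total CM / (EBIT − I) = R$13,144,969.70 / R$3,833,569.70 = 3.4289.
EPS therefore changes by 3.4289 × (+11.7%) = +40.1%.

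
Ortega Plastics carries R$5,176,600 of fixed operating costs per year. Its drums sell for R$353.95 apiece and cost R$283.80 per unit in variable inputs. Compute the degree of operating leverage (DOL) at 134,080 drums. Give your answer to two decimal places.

Contribution at this volume is 134,080 × R$70.15 = R$9,405,712.00.
Subtracting fixed costs: EBIT = R$9,405,712.00 − R$5,176,600 = R$4,229,112.00.
DOL = contribution ÷ EBIT = R$9,405,712.00 ÷ R$4,229,112.00 = 2.2240.

2.22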